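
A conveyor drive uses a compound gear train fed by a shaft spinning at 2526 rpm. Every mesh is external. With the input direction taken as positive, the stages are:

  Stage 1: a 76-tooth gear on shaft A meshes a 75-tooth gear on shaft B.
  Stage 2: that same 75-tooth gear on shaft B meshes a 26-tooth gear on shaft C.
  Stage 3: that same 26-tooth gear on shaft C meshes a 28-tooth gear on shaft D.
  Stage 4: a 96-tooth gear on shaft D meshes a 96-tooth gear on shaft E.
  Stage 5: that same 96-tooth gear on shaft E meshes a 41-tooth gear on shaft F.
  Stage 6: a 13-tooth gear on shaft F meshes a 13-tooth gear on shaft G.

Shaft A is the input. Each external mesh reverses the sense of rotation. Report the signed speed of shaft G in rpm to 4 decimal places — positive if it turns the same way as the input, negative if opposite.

+16053.7422 rpm (same as input, |ω| = 16053.7422 rpm)

Stage 1 [76T→75T]: ω = 2526.0000×76/75 = 2559.6800 rpm, dir flips to −; running = −2559.6800
Stage 2 [75T→26T]: ω = 2559.6800×75/26 = 7383.6923 rpm, dir flips to +; running = +7383.6923
Stage 3 [26T→28T]: ω = 7383.6923×26/28 = 6856.2857 rpm, dir flips to −; running = −6856.2857
Stage 4 [96T→96T]: ω = 6856.2857×96/96 = 6856.2857 rpm, dir flips to +; running = +6856.2857
Stage 5 [96T→41T]: ω = 6856.2857×96/41 = 16053.7422 rpm, dir flips to −; running = −16053.7422
Stage 6 [13T→13T]: ω = 16053.7422×13/13 = 16053.7422 rpm, dir flips to +; running = +16053.7422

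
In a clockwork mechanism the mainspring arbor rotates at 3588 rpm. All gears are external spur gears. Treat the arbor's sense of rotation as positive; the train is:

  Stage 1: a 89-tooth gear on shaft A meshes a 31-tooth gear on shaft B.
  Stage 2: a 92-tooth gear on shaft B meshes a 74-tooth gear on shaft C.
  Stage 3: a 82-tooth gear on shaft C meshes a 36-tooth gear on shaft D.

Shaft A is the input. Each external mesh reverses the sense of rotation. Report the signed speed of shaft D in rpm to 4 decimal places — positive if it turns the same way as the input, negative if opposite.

Stage 1 [89T→31T]: ω = 3588.0000×89/31 = 10301.0323 rpm, dir flips to −; running = −10301.0323
Stage 2 [92T→74T]: ω = 10301.0323×92/74 = 12806.6888 rpm, dir flips to +; running = +12806.6888
Stage 3 [82T→36T]: ω = 12806.6888×82/36 = 29170.7910 rpm, dir flips to −; running = −29170.7910

-29170.7910 rpm (opposite to input, |ω| = 29170.7910 rpm)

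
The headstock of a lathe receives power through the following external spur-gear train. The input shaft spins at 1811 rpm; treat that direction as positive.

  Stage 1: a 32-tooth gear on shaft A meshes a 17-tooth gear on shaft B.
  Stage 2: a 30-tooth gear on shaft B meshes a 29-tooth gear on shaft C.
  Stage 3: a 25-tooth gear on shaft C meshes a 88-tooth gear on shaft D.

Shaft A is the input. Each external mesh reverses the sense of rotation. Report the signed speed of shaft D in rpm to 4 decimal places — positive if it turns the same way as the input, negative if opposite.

-1001.8440 rpm (opposite to input, |ω| = 1001.8440 rpm)

Stage 1 [32T→17T]: ω = 1811.0000×32/17 = 3408.9412 rpm, dir flips to −; running = −3408.9412
Stage 2 [30T→29T]: ω = 3408.9412×30/29 = 3526.4909 rpm, dir flips to +; running = +3526.4909
Stage 3 [25T→88T]: ω = 3526.4909×25/88 = 1001.8440 rpm, dir flips to −; running = −1001.8440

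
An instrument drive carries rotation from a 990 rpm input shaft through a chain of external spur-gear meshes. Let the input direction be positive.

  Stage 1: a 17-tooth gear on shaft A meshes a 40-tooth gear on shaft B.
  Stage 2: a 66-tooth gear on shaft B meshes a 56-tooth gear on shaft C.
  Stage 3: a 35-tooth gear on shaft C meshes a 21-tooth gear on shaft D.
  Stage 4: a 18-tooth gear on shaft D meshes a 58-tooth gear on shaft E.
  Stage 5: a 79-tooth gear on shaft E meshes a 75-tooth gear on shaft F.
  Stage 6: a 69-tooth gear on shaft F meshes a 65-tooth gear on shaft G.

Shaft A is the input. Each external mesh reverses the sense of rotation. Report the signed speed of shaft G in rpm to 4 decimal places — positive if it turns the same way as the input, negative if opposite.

+286.7972 rpm (same as input, |ω| = 286.7972 rpm)

Stage 1 [17T→40T]: ω = 990.0000×17/40 = 420.7500 rpm, dir flips to −; running = −420.7500
Stage 2 [66T→56T]: ω = 420.7500×66/56 = 495.8839 rpm, dir flips to +; running = +495.8839
Stage 3 [35T→21T]: ω = 495.8839×35/21 = 826.4732 rpm, dir flips to −; running = −826.4732
Stage 4 [18T→58T]: ω = 826.4732×18/58 = 256.4917 rpm, dir flips to +; running = +256.4917
Stage 5 [79T→75T]: ω = 256.4917×79/75 = 270.1712 rpm, dir flips to −; running = −270.1712
Stage 6 [69T→65T]: ω = 270.1712×69/65 = 286.7972 rpm, dir flips to +; running = +286.7972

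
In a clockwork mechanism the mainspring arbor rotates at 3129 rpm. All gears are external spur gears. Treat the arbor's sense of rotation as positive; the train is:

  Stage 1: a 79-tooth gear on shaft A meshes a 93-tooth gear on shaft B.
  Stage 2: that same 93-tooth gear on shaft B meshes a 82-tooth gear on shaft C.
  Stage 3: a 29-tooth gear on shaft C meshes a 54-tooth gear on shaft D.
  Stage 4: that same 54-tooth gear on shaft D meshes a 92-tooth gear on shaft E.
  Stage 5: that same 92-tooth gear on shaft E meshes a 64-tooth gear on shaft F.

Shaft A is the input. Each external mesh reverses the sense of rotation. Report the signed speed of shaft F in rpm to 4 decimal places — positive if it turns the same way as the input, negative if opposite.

-1365.9564 rpm (opposite to input, |ω| = 1365.9564 rpm)

Stage 1 [79T→93T]: ω = 3129.0000×79/93 = 2657.9677 rpm, dir flips to −; running = −2657.9677
Stage 2 [93T→82T]: ω = 2657.9677×93/82 = 3014.5244 rpm, dir flips to +; running = +3014.5244
Stage 3 [29T→54T]: ω = 3014.5244×29/54 = 1618.9112 rpm, dir flips to −; running = −1618.9112
Stage 4 [54T→92T]: ω = 1618.9112×54/92 = 950.2305 rpm, dir flips to +; running = +950.2305
Stage 5 [92T→64T]: ω = 950.2305×92/64 = 1365.9564 rpm, dir flips to −; running = −1365.9564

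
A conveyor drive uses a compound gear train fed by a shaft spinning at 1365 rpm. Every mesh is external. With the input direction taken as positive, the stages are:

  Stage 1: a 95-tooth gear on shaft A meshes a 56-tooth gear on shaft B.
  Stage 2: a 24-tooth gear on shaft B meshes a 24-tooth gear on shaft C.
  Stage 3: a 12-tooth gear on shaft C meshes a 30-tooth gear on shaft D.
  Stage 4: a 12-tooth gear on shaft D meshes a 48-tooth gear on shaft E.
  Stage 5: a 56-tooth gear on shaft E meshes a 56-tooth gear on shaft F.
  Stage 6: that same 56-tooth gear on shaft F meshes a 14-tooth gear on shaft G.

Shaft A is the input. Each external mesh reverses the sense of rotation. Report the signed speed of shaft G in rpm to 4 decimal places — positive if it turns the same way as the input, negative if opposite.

Stage 1 [95T→56T]: ω = 1365.0000×95/56 = 2315.6250 rpm, dir flips to −; running = −2315.6250
Stage 2 [24T→24T]: ω = 2315.6250×24/24 = 2315.6250 rpm, dir flips to +; running = +2315.6250
Stage 3 [12T→30T]: ω = 2315.6250×12/30 = 926.2500 rpm, dir flips to −; running = −926.2500
Stage 4 [12T→48T]: ω = 926.2500×12/48 = 231.5625 rpm, dir flips to +; running = +231.5625
Stage 5 [56T→56T]: ω = 231.5625×56/56 = 231.5625 rpm, dir flips to −; running = −231.5625
Stage 6 [56T→14T]: ω = 231.5625×56/14 = 926.2500 rpm, dir flips to +; running = +926.2500

+926.2500 rpm (same as input, |ω| = 926.2500 rpm)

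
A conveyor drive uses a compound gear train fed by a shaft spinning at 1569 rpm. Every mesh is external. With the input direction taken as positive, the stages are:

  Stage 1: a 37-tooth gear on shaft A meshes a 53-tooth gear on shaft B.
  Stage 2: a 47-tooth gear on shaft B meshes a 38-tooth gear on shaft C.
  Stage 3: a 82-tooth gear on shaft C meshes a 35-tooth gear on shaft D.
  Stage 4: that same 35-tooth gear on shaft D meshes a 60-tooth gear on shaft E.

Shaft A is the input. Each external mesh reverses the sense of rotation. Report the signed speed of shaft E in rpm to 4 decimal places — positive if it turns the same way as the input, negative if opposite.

+1851.5083 rpm (same as input, |ω| = 1851.5083 rpm)

Stage 1 [37T→53T]: ω = 1569.0000×37/53 = 1095.3396 rpm, dir flips to −; running = −1095.3396
Stage 2 [47T→38T]: ω = 1095.3396×47/38 = 1354.7622 rpm, dir flips to +; running = +1354.7622
Stage 3 [82T→35T]: ω = 1354.7622×82/35 = 3174.0142 rpm, dir flips to −; running = −3174.0142
Stage 4 [35T→60T]: ω = 3174.0142×35/60 = 1851.5083 rpm, dir flips to +; running = +1851.5083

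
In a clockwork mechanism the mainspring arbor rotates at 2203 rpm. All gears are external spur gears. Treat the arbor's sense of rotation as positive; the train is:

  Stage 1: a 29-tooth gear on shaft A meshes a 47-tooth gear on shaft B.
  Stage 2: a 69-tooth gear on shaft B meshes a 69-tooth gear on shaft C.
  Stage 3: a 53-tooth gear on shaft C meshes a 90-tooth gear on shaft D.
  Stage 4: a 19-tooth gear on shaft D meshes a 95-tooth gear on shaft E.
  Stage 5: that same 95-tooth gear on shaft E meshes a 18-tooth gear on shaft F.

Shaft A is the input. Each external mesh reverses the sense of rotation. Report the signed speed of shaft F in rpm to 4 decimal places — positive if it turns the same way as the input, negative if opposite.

Stage 1 [29T→47T]: ω = 2203.0000×29/47 = 1359.2979 rpm, dir flips to −; running = −1359.2979
Stage 2 [69T→69T]: ω = 1359.2979×69/69 = 1359.2979 rpm, dir flips to +; running = +1359.2979
Stage 3 [53T→90T]: ω = 1359.2979×53/90 = 800.4754 rpm, dir flips to −; running = −800.4754
Stage 4 [19T→95T]: ω = 800.4754×19/95 = 160.0951 rpm, dir flips to +; running = +160.0951
Stage 5 [95T→18T]: ω = 160.0951×95/18 = 844.9463 rpm, dir flips to −; running = −844.9463

-844.9463 rpm (opposite to input, |ω| = 844.9463 rpm)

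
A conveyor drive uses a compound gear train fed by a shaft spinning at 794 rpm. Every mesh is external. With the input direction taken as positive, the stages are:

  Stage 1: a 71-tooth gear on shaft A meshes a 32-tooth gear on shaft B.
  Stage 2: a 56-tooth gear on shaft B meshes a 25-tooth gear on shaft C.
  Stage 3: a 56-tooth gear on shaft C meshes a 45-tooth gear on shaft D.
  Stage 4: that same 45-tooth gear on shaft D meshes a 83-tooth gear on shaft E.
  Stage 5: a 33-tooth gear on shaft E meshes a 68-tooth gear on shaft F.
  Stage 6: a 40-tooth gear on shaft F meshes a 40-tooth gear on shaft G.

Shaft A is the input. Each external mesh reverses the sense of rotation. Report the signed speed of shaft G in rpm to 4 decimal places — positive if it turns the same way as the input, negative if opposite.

+1292.0873 rpm (same as input, |ω| = 1292.0873 rpm)

Stage 1 [71T→32T]: ω = 794.0000×71/32 = 1761.6875 rpm, dir flips to −; running = −1761.6875
Stage 2 [56T→25T]: ω = 1761.6875×56/25 = 3946.1800 rpm, dir flips to +; running = +3946.1800
Stage 3 [56T→45T]: ω = 3946.1800×56/45 = 4910.8018 rpm, dir flips to −; running = −4910.8018
Stage 4 [45T→83T]: ω = 4910.8018×45/83 = 2662.4829 rpm, dir flips to +; running = +2662.4829
Stage 5 [33T→68T]: ω = 2662.4829×33/68 = 1292.0873 rpm, dir flips to −; running = −1292.0873
Stage 6 [40T→40T]: ω = 1292.0873×40/40 = 1292.0873 rpm, dir flips to +; running = +1292.0873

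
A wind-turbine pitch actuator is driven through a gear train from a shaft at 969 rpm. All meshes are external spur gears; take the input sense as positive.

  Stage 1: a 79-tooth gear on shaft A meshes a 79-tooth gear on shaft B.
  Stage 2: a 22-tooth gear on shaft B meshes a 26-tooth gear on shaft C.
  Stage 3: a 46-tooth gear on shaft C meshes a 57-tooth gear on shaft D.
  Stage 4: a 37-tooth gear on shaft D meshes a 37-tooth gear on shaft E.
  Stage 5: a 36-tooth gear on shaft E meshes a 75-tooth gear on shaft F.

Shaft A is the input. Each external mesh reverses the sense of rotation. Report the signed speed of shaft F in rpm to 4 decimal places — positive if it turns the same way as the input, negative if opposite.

Stage 1 [79T→79T]: ω = 969.0000×79/79 = 969.0000 rpm, dir flips to −; running = −969.0000
Stage 2 [22T→26T]: ω = 969.0000×22/26 = 819.9231 rpm, dir flips to +; running = +819.9231
Stage 3 [46T→57T]: ω = 819.9231×46/57 = 661.6923 rpm, dir flips to −; running = −661.6923
Stage 4 [37T→37T]: ω = 661.6923×37/37 = 661.6923 rpm, dir flips to +; running = +661.6923
Stage 5 [36T→75T]: ω = 661.6923×36/75 = 317.6123 rpm, dir flips to −; running = −317.6123

-317.6123 rpm (opposite to input, |ω| = 317.6123 rpm)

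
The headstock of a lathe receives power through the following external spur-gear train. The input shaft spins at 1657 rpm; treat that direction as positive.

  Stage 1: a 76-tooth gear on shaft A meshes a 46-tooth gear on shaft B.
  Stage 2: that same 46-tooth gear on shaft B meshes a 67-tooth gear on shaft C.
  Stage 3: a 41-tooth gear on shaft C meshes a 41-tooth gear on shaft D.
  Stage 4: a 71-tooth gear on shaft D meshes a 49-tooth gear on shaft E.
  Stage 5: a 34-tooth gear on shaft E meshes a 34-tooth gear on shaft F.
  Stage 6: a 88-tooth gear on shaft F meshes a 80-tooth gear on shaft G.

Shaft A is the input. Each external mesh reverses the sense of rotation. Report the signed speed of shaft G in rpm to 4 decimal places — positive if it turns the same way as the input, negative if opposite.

+2995.8237 rpm (same as input, |ω| = 2995.8237 rpm)

Stage 1 [76T→46T]: ω = 1657.0000×76/46 = 2737.6522 rpm, dir flips to −; running = −2737.6522
Stage 2 [46T→67T]: ω = 2737.6522×46/67 = 1879.5821 rpm, dir flips to +; running = +1879.5821
Stage 3 [41T→41T]: ω = 1879.5821×41/41 = 1879.5821 rpm, dir flips to −; running = −1879.5821
Stage 4 [71T→49T]: ω = 1879.5821×71/49 = 2723.4761 rpm, dir flips to +; running = +2723.4761
Stage 5 [34T→34T]: ω = 2723.4761×34/34 = 2723.4761 rpm, dir flips to −; running = −2723.4761
Stage 6 [88T→80T]: ω = 2723.4761×88/80 = 2995.8237 rpm, dir flips to +; running = +2995.8237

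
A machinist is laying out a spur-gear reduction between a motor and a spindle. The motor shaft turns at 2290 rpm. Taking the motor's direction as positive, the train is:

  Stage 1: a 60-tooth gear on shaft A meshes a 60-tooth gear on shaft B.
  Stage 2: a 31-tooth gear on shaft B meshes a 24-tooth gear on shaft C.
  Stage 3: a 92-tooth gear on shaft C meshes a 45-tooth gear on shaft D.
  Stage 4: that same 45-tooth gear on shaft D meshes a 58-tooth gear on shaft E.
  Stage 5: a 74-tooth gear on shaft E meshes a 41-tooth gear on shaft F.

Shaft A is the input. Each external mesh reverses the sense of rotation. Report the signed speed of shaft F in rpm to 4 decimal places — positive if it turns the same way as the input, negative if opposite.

Stage 1 [60T→60T]: ω = 2290.0000×60/60 = 2290.0000 rpm, dir flips to −; running = −2290.0000
Stage 2 [31T→24T]: ω = 2290.0000×31/24 = 2957.9167 rpm, dir flips to +; running = +2957.9167
Stage 3 [92T→45T]: ω = 2957.9167×92/45 = 6047.2963 rpm, dir flips to −; running = −6047.2963
Stage 4 [45T→58T]: ω = 6047.2963×45/58 = 4691.8678 rpm, dir flips to +; running = +4691.8678
Stage 5 [74T→41T]: ω = 4691.8678×74/41 = 8468.2492 rpm, dir flips to −; running = −8468.2492

-8468.2492 rpm (opposite to input, |ω| = 8468.2492 rpm)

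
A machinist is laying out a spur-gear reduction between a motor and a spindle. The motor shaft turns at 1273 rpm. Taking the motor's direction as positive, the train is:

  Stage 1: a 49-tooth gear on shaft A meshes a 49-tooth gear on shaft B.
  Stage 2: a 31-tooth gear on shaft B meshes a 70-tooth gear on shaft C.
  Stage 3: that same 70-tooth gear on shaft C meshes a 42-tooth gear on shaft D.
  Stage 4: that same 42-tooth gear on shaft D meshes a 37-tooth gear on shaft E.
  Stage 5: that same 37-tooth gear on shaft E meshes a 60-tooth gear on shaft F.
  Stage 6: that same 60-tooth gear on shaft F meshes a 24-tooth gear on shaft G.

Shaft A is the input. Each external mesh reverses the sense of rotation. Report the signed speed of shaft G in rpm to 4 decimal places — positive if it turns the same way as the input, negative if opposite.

Stage 1 [49T→49T]: ω = 1273.0000×49/49 = 1273.0000 rpm, dir flips to −; running = −1273.0000
Stage 2 [31T→70T]: ω = 1273.0000×31/70 = 563.7571 rpm, dir flips to +; running = +563.7571
Stage 3 [70T→42T]: ω = 563.7571×70/42 = 939.5952 rpm, dir flips to −; running = −939.5952
Stage 4 [42T→37T]: ω = 939.5952×42/37 = 1066.5676 rpm, dir flips to +; running = +1066.5676
Stage 5 [37T→60T]: ω = 1066.5676×37/60 = 657.7167 rpm, dir flips to −; running = −657.7167
Stage 6 [60T→24T]: ω = 657.7167×60/24 = 1644.2917 rpm, dir flips to +; running = +1644.2917

+1644.2917 rpm (same as input, |ω| = 1644.2917 rpm)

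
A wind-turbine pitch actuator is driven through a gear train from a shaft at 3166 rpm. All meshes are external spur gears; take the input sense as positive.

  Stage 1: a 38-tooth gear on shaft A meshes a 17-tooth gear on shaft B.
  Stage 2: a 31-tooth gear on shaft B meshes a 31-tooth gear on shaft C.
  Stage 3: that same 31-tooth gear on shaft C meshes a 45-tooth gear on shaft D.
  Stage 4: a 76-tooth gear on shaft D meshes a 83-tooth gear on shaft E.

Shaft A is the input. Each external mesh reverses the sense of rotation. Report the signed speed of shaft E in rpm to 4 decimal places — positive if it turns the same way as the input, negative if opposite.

+4464.0625 rpm (same as input, |ω| = 4464.0625 rpm)

Stage 1 [38T→17T]: ω = 3166.0000×38/17 = 7076.9412 rpm, dir flips to −; running = −7076.9412
Stage 2 [31T→31T]: ω = 7076.9412×31/31 = 7076.9412 rpm, dir flips to +; running = +7076.9412
Stage 3 [31T→45T]: ω = 7076.9412×31/45 = 4875.2261 rpm, dir flips to −; running = −4875.2261
Stage 4 [76T→83T]: ω = 4875.2261×76/83 = 4464.0625 rpm, dir flips to +; running = +4464.0625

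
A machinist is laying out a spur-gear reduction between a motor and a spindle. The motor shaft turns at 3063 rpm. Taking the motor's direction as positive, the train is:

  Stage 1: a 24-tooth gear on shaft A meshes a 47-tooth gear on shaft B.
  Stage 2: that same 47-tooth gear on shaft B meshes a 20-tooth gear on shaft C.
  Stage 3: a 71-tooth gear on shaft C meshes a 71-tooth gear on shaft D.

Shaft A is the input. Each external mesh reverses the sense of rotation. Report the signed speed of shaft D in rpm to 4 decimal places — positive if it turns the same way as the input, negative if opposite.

-3675.6000 rpm (opposite to input, |ω| = 3675.6000 rpm)

Stage 1 [24T→47T]: ω = 3063.0000×24/47 = 1564.0851 rpm, dir flips to −; running = −1564.0851
Stage 2 [47T→20T]: ω = 1564.0851×47/20 = 3675.6000 rpm, dir flips to +; running = +3675.6000
Stage 3 [71T→71T]: ω = 3675.6000×71/71 = 3675.6000 rpm, dir flips to −; running = −3675.6000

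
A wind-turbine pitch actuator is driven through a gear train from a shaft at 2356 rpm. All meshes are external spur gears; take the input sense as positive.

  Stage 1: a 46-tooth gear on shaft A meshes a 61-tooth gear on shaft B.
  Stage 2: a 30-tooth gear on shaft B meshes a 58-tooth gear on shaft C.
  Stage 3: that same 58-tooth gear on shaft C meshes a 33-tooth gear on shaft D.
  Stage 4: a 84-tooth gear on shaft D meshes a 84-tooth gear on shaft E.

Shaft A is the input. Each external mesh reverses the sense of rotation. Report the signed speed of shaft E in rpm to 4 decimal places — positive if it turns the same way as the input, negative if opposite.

+1615.1416 rpm (same as input, |ω| = 1615.1416 rpm)

Stage 1 [46T→61T]: ω = 2356.0000×46/61 = 1776.6557 rpm, dir flips to −; running = −1776.6557
Stage 2 [30T→58T]: ω = 1776.6557×30/58 = 918.9599 rpm, dir flips to +; running = +918.9599
Stage 3 [58T→33T]: ω = 918.9599×58/33 = 1615.1416 rpm, dir flips to −; running = −1615.1416
Stage 4 [84T→84T]: ω = 1615.1416×84/84 = 1615.1416 rpm, dir flips to +; running = +1615.1416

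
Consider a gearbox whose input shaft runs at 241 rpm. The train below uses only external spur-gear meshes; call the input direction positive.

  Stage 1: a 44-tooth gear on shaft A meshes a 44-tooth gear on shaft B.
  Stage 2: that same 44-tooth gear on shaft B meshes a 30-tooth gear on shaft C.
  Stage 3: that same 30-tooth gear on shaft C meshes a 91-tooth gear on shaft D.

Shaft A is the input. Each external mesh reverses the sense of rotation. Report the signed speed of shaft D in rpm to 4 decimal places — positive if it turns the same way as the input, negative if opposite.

Stage 1 [44T→44T]: ω = 241.0000×44/44 = 241.0000 rpm, dir flips to −; running = −241.0000
Stage 2 [44T→30T]: ω = 241.0000×44/30 = 353.4667 rpm, dir flips to +; running = +353.4667
Stage 3 [30T→91T]: ω = 353.4667×30/91 = 116.5275 rpm, dir flips to −; running = −116.5275

-116.5275 rpm (opposite to input, |ω| = 116.5275 rpm)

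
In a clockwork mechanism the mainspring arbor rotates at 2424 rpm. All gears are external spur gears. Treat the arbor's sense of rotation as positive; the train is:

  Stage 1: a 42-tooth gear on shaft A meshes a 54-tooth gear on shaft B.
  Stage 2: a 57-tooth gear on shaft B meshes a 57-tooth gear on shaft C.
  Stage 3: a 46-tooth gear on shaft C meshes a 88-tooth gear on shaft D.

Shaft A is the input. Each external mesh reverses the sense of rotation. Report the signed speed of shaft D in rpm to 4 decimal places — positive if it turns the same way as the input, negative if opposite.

Stage 1 [42T→54T]: ω = 2424.0000×42/54 = 1885.3333 rpm, dir flips to −; running = −1885.3333
Stage 2 [57T→57T]: ω = 1885.3333×57/57 = 1885.3333 rpm, dir flips to +; running = +1885.3333
Stage 3 [46T→88T]: ω = 1885.3333×46/88 = 985.5152 rpm, dir flips to −; running = −985.5152

-985.5152 rpm (opposite to input, |ω| = 985.5152 rpm)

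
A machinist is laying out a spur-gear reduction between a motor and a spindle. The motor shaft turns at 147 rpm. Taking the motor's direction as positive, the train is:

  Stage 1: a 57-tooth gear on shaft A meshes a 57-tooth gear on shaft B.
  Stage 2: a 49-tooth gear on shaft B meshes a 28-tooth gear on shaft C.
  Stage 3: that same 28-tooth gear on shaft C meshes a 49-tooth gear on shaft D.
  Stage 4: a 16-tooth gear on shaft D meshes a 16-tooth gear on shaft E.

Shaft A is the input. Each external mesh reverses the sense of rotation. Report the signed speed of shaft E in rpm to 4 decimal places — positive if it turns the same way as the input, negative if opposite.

+147.0000 rpm (same as input, |ω| = 147.0000 rpm)

Stage 1 [57T→57T]: ω = 147.0000×57/57 = 147.0000 rpm, dir flips to −; running = −147.0000
Stage 2 [49T→28T]: ω = 147.0000×49/28 = 257.2500 rpm, dir flips to +; running = +257.2500
Stage 3 [28T→49T]: ω = 257.2500×28/49 = 147.0000 rpm, dir flips to −; running = −147.0000
Stage 4 [16T→16T]: ω = 147.0000×16/16 = 147.0000 rpm, dir flips to +; running = +147.0000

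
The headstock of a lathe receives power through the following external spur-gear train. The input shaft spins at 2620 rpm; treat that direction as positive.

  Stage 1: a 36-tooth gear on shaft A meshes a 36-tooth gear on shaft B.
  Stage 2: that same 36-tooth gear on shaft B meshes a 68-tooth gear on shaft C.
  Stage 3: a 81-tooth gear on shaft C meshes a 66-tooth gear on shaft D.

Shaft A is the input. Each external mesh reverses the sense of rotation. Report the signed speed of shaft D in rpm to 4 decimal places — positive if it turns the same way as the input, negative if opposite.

Stage 1 [36T→36T]: ω = 2620.0000×36/36 = 2620.0000 rpm, dir flips to −; running = −2620.0000
Stage 2 [36T→68T]: ω = 2620.0000×36/68 = 1387.0588 rpm, dir flips to +; running = +1387.0588
Stage 3 [81T→66T]: ω = 1387.0588×81/66 = 1702.2995 rpm, dir flips to −; running = −1702.2995

-1702.2995 rpm (opposite to input, |ω| = 1702.2995 rpm)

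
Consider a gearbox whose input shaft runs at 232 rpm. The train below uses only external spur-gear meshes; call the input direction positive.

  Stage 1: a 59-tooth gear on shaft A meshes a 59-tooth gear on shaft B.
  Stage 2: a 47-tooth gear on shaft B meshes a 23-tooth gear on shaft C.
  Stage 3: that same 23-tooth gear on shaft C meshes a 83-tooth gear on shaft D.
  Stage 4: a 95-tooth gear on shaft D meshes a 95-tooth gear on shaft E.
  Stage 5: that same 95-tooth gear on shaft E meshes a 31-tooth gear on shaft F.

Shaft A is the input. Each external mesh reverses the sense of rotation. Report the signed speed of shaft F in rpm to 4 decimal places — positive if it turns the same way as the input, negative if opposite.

-402.5962 rpm (opposite to input, |ω| = 402.5962 rpm)

Stage 1 [59T→59T]: ω = 232.0000×59/59 = 232.0000 rpm, dir flips to −; running = −232.0000
Stage 2 [47T→23T]: ω = 232.0000×47/23 = 474.0870 rpm, dir flips to +; running = +474.0870
Stage 3 [23T→83T]: ω = 474.0870×23/83 = 131.3735 rpm, dir flips to −; running = −131.3735
Stage 4 [95T→95T]: ω = 131.3735×95/95 = 131.3735 rpm, dir flips to +; running = +131.3735
Stage 5 [95T→31T]: ω = 131.3735×95/31 = 402.5962 rpm, dir flips to −; running = −402.5962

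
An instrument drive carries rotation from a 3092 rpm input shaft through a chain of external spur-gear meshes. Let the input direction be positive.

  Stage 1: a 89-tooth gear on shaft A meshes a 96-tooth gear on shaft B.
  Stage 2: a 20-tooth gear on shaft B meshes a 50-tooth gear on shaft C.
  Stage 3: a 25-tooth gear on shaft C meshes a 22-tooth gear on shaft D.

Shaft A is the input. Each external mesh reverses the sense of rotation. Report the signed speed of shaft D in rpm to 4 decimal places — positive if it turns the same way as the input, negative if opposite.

-1302.9735 rpm (opposite to input, |ω| = 1302.9735 rpm)

Stage 1 [89T→96T]: ω = 3092.0000×89/96 = 2866.5417 rpm, dir flips to −; running = −2866.5417
Stage 2 [20T→50T]: ω = 2866.5417×20/50 = 1146.6167 rpm, dir flips to +; running = +1146.6167
Stage 3 [25T→22T]: ω = 1146.6167×25/22 = 1302.9735 rpm, dir flips to −; running = −1302.9735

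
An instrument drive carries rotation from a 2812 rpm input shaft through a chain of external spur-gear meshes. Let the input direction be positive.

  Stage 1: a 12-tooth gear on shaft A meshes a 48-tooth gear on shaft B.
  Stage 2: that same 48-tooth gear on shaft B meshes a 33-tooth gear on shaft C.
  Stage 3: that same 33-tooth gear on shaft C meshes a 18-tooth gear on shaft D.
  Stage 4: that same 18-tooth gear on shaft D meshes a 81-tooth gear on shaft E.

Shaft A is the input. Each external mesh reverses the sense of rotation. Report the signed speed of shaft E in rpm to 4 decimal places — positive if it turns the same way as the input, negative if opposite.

Stage 1 [12T→48T]: ω = 2812.0000×12/48 = 703.0000 rpm, dir flips to −; running = −703.0000
Stage 2 [48T→33T]: ω = 703.0000×48/33 = 1022.5455 rpm, dir flips to +; running = +1022.5455
Stage 3 [33T→18T]: ω = 1022.5455×33/18 = 1874.6667 rpm, dir flips to −; running = −1874.6667
Stage 4 [18T→81T]: ω = 1874.6667×18/81 = 416.5926 rpm, dir flips to +; running = +416.5926

+416.5926 rpm (same as input, |ω| = 416.5926 rpm)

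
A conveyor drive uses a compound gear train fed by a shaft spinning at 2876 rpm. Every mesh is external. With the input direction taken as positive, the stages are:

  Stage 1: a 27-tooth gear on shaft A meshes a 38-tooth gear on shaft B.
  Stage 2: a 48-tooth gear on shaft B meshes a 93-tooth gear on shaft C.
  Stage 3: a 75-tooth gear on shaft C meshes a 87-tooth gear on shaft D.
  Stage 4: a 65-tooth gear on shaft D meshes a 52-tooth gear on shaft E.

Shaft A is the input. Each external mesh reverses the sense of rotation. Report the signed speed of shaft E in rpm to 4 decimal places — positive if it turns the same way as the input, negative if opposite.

Stage 1 [27T→38T]: ω = 2876.0000×27/38 = 2043.4737 rpm, dir flips to −; running = −2043.4737
Stage 2 [48T→93T]: ω = 2043.4737×48/93 = 1054.6961 rpm, dir flips to +; running = +1054.6961
Stage 3 [75T→87T]: ω = 1054.6961×75/87 = 909.2208 rpm, dir flips to −; running = −909.2208
Stage 4 [65T→52T]: ω = 909.2208×65/52 = 1136.5260 rpm, dir flips to +; running = +1136.5260

+1136.5260 rpm (same as input, |ω| = 1136.5260 rpm)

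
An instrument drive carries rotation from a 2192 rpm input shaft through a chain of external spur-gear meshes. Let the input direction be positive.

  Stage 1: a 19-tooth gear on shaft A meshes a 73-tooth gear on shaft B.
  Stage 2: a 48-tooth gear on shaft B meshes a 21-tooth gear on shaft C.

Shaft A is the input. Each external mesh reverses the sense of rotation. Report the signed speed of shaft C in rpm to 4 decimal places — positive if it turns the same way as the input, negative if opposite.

Stage 1 [19T→73T]: ω = 2192.0000×19/73 = 570.5205 rpm, dir flips to −; running = −570.5205
Stage 2 [48T→21T]: ω = 570.5205×48/21 = 1304.0470 rpm, dir flips to +; running = +1304.0470

+1304.0470 rpm (same as input, |ω| = 1304.0470 rpm)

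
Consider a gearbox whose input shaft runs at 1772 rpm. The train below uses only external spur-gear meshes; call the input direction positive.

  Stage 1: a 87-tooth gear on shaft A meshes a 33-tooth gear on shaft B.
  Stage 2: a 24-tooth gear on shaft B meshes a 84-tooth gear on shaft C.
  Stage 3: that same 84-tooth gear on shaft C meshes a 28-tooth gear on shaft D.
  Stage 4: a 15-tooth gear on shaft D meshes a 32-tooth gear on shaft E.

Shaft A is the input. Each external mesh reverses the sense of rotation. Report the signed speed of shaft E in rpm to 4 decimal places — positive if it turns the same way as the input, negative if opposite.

Stage 1 [87T→33T]: ω = 1772.0000×87/33 = 4671.6364 rpm, dir flips to −; running = −4671.6364
Stage 2 [24T→84T]: ω = 4671.6364×24/84 = 1334.7532 rpm, dir flips to +; running = +1334.7532
Stage 3 [84T→28T]: ω = 1334.7532×84/28 = 4004.2597 rpm, dir flips to −; running = −4004.2597
Stage 4 [15T→32T]: ω = 4004.2597×15/32 = 1876.9968 rpm, dir flips to +; running = +1876.9968

+1876.9968 rpm (same as input, |ω| = 1876.9968 rpm)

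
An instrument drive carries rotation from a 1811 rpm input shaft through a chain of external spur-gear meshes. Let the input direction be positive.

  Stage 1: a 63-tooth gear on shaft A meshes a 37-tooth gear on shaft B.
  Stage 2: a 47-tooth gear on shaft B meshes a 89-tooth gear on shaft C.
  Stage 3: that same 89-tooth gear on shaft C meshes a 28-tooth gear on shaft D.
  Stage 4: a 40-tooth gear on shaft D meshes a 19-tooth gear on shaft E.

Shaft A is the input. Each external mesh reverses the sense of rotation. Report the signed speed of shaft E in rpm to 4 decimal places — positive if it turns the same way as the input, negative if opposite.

+10896.9132 rpm (same as input, |ω| = 10896.9132 rpm)

Stage 1 [63T→37T]: ω = 1811.0000×63/37 = 3083.5946 rpm, dir flips to −; running = −3083.5946
Stage 2 [47T→89T]: ω = 3083.5946×47/89 = 1628.4151 rpm, dir flips to +; running = +1628.4151
Stage 3 [89T→28T]: ω = 1628.4151×89/28 = 5176.0338 rpm, dir flips to −; running = −5176.0338
Stage 4 [40T→19T]: ω = 5176.0338×40/19 = 10896.9132 rpm, dir flips to +; running = +10896.9132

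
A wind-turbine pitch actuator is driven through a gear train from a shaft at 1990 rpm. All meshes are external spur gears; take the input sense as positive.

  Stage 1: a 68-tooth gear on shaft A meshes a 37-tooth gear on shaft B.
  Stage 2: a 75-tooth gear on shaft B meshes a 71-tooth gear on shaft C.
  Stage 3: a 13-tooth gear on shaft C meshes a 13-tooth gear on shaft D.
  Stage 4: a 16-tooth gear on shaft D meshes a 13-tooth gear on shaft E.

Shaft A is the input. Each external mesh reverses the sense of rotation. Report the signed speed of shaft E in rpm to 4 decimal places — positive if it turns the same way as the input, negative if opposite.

Stage 1 [68T→37T]: ω = 1990.0000×68/37 = 3657.2973 rpm, dir flips to −; running = −3657.2973
Stage 2 [75T→71T]: ω = 3657.2973×75/71 = 3863.3422 rpm, dir flips to +; running = +3863.3422
Stage 3 [13T→13T]: ω = 3863.3422×13/13 = 3863.3422 rpm, dir flips to −; running = −3863.3422
Stage 4 [16T→13T]: ω = 3863.3422×16/13 = 4754.8827 rpm, dir flips to +; running = +4754.8827

+4754.8827 rpm (same as input, |ω| = 4754.8827 rpm)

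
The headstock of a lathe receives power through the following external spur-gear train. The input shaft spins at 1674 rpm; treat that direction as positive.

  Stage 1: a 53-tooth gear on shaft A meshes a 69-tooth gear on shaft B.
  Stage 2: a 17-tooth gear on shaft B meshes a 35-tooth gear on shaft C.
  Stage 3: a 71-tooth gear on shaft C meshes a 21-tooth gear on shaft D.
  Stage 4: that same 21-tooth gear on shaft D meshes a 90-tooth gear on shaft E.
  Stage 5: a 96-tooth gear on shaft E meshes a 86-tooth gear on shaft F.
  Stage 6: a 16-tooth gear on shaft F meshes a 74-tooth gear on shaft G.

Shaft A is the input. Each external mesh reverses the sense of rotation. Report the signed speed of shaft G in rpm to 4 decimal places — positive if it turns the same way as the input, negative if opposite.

+118.9159 rpm (same as input, |ω| = 118.9159 rpm)

Stage 1 [53T→69T]: ω = 1674.0000×53/69 = 1285.8261 rpm, dir flips to −; running = −1285.8261
Stage 2 [17T→35T]: ω = 1285.8261×17/35 = 624.5441 rpm, dir flips to +; running = +624.5441
Stage 3 [71T→21T]: ω = 624.5441×71/21 = 2111.5539 rpm, dir flips to −; running = −2111.5539
Stage 4 [21T→90T]: ω = 2111.5539×21/90 = 492.6959 rpm, dir flips to +; running = +492.6959
Stage 5 [96T→86T]: ω = 492.6959×96/86 = 549.9861 rpm, dir flips to −; running = −549.9861
Stage 6 [16T→74T]: ω = 549.9861×16/74 = 118.9159 rpm, dir flips to +; running = +118.9159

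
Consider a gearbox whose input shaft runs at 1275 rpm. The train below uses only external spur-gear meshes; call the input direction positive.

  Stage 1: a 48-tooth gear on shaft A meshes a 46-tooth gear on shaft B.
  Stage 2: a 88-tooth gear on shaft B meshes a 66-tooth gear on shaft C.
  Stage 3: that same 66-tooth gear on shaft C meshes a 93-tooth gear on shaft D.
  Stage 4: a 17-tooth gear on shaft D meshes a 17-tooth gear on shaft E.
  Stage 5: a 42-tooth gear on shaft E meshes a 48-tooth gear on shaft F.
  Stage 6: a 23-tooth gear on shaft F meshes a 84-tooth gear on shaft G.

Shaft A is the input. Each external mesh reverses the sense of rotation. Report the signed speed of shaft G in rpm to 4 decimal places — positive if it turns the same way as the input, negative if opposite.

Stage 1 [48T→46T]: ω = 1275.0000×48/46 = 1330.4348 rpm, dir flips to −; running = −1330.4348
Stage 2 [88T→66T]: ω = 1330.4348×88/66 = 1773.9130 rpm, dir flips to +; running = +1773.9130
Stage 3 [66T→93T]: ω = 1773.9130×66/93 = 1258.9060 rpm, dir flips to −; running = −1258.9060
Stage 4 [17T→17T]: ω = 1258.9060×17/17 = 1258.9060 rpm, dir flips to +; running = +1258.9060
Stage 5 [42T→48T]: ω = 1258.9060×42/48 = 1101.5428 rpm, dir flips to −; running = −1101.5428
Stage 6 [23T→84T]: ω = 1101.5428×23/84 = 301.6129 rpm, dir flips to +; running = +301.6129

+301.6129 rpm (same as input, |ω| = 301.6129 rpm)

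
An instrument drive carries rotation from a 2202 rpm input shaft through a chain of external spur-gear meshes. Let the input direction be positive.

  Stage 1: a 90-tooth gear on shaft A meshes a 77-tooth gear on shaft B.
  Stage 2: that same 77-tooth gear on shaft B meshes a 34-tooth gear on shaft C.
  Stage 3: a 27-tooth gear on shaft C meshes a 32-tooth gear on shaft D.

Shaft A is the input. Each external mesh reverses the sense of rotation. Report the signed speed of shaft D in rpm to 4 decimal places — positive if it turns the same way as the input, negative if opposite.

Stage 1 [90T→77T]: ω = 2202.0000×90/77 = 2573.7662 rpm, dir flips to −; running = −2573.7662
Stage 2 [77T→34T]: ω = 2573.7662×77/34 = 5828.8235 rpm, dir flips to +; running = +5828.8235
Stage 3 [27T→32T]: ω = 5828.8235×27/32 = 4918.0699 rpm, dir flips to −; running = −4918.0699

-4918.0699 rpm (opposite to input, |ω| = 4918.0699 rpm)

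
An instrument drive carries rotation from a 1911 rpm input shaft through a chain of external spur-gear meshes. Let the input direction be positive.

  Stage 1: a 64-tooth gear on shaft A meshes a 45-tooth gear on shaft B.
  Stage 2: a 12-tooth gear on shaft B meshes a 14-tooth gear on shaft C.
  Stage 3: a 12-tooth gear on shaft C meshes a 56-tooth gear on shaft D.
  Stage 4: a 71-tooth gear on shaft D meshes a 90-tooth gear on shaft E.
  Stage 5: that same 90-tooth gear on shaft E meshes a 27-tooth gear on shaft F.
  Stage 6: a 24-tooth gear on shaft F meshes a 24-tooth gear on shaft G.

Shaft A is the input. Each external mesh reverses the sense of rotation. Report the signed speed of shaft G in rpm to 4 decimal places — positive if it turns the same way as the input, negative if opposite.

+1312.7111 rpm (same as input, |ω| = 1312.7111 rpm)

Stage 1 [64T→45T]: ω = 1911.0000×64/45 = 2717.8667 rpm, dir flips to −; running = −2717.8667
Stage 2 [12T→14T]: ω = 2717.8667×12/14 = 2329.6000 rpm, dir flips to +; running = +2329.6000
Stage 3 [12T→56T]: ω = 2329.6000×12/56 = 499.2000 rpm, dir flips to −; running = −499.2000
Stage 4 [71T→90T]: ω = 499.2000×71/90 = 393.8133 rpm, dir flips to +; running = +393.8133
Stage 5 [90T→27T]: ω = 393.8133×90/27 = 1312.7111 rpm, dir flips to −; running = −1312.7111
Stage 6 [24T→24T]: ω = 1312.7111×24/24 = 1312.7111 rpm, dir flips to +; running = +1312.7111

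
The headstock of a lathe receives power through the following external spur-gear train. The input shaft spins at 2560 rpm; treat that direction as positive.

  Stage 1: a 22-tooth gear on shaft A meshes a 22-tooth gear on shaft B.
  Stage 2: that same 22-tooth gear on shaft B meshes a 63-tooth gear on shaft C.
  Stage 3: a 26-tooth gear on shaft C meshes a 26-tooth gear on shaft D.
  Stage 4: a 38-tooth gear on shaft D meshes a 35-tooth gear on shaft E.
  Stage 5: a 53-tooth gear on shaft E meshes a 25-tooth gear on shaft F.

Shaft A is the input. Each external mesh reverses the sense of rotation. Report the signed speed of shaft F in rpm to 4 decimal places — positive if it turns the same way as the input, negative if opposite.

-2057.6595 rpm (opposite to input, |ω| = 2057.6595 rpm)

Stage 1 [22T→22T]: ω = 2560.0000×22/22 = 2560.0000 rpm, dir flips to −; running = −2560.0000
Stage 2 [22T→63T]: ω = 2560.0000×22/63 = 893.9683 rpm, dir flips to +; running = +893.9683
Stage 3 [26T→26T]: ω = 893.9683×26/26 = 893.9683 rpm, dir flips to −; running = −893.9683
Stage 4 [38T→35T]: ω = 893.9683×38/35 = 970.5941 rpm, dir flips to +; running = +970.5941
Stage 5 [53T→25T]: ω = 970.5941×53/25 = 2057.6595 rpm, dir flips to −; running = −2057.6595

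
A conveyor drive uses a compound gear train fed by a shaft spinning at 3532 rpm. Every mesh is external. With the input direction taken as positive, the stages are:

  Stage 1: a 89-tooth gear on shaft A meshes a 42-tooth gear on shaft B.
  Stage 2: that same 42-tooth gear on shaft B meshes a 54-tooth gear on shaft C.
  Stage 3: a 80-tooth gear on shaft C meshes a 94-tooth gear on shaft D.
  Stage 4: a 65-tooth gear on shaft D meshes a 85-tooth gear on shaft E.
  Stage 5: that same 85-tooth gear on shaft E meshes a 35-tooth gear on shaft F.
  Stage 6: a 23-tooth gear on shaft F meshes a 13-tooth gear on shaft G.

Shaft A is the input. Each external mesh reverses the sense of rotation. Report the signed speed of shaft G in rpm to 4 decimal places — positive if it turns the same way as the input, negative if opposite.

+16278.2934 rpm (same as input, |ω| = 16278.2934 rpm)

Stage 1 [89T→42T]: ω = 3532.0000×89/42 = 7484.4762 rpm, dir flips to −; running = −7484.4762
Stage 2 [42T→54T]: ω = 7484.4762×42/54 = 5821.2593 rpm, dir flips to +; running = +5821.2593
Stage 3 [80T→94T]: ω = 5821.2593×80/94 = 4954.2632 rpm, dir flips to −; running = −4954.2632
Stage 4 [65T→85T]: ω = 4954.2632×65/85 = 3788.5542 rpm, dir flips to +; running = +3788.5542
Stage 5 [85T→35T]: ω = 3788.5542×85/35 = 9200.7745 rpm, dir flips to −; running = −9200.7745
Stage 6 [23T→13T]: ω = 9200.7745×23/13 = 16278.2934 rpm, dir flips to +; running = +16278.2934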